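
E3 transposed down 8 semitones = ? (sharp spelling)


Solution.
E3: chromatic position 4 in octave 3 → absolute = 3×12 + 4 = 40
Transpose down 8: 40 - 8 = 32
32 = 2×12 + 8 → G# in octave 2
Result = G#2


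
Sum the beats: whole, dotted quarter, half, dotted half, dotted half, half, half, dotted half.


Let's work it out.
Beat values:
  whole = 4 beats
  dotted quarter = 1.5 beats
  half = 2 beats
  dotted half = 3 beats
  dotted half = 3 beats
  half = 2 beats
  half = 2 beats
  dotted half = 3 beats
Sum = 4 + 1.5 + 2 + 3 + 3 + 2 + 2 + 3
= 20.5 beats


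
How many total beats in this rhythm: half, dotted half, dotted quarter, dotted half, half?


Step by step:
Beat values:
  half = 2 beats
  dotted half = 3 beats
  dotted quarter = 1.5 beats
  dotted half = 3 beats
  half = 2 beats
Sum = 2 + 3 + 1.5 + 3 + 2
= 11.5 beats


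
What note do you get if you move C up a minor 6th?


Solution.
minor 6th: 6 letter names, 8 semitones
Letter: C + 5 → A
Pitch: C + 8 semitones, spelled as an A → Ab
= Ab


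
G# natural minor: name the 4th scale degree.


Natural minor scale pattern: W-H-W-W-H-W-W (2-1-2-2-1-2-2 semitones)
Starting from G#:
  G# + 2 semitones → A#
  A# + 1 semitone → B
  B + 2 semitones → C#
  C# + 2 semitones → D#
  D# + 1 semitone → E
  E + 2 semitones → F#
  F# + 2 semitones → G#
Scale: G# A# B C# D# E F#
Degree 4 = C#


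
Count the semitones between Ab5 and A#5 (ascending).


Step by step:
Absolute semitone position = octave×12 + chromatic position
Ab5: 5×12 + 8 = 68
A#5: 5×12 + 10 = 70
Difference = 70 - 68 = 2
= 2 semitones


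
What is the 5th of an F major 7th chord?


Let's work it out.
Major 7th chord = root + major 3rd + perfect 5th + major 7th
Seventh chords stack in thirds, so the letter names are F-A-C-E
Root: F
Major 3rd above F: A
Perfect 5th above F: C
Major 7th above F: E
The 5th = C


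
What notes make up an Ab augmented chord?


Solution.
Augmented triad = root + major 3rd (4 semitones) + augmented 5th (8 semitones)
A triad on Ab stacks thirds, so the chord tones use letter names A-C-E
Root: Ab
Major 3rd above Ab: C
Augmented 5th above Ab: E
Chord = Ab C E


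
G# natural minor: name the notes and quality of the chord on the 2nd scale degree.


Step by step:
G# natural minor scale: G# A# B C# D# E F#
Diatonic triad on degree 2 stacks scale notes 2, 4, 6: A# C# E
A#→C# = 3 semitones; A#→E = 6 semitones → diminished triad
= A# C# E (diminished)


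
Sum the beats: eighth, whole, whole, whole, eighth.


Reasoning:
Beat values:
  eighth = 0.5 beats
  whole = 4 beats
  whole = 4 beats
  whole = 4 beats
  eighth = 0.5 beats
Sum = 0.5 + 4 + 4 + 4 + 0.5
= 13 beats


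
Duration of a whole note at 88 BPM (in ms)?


One quarter-note beat = 60000 / BPM = 60000 / 88 ms
Whole note = 4 × quarter note
Duration = 4 × 60000 / 88 = 240000 / 88
= 2727.3 ms


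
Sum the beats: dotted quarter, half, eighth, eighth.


Solution.
Beat values:
  dotted quarter = 1.5 beats
  half = 2 beats
  eighth = 0.5 beats
  eighth = 0.5 beats
Sum = 1.5 + 2 + 0.5 + 0.5
= 4.5 beats


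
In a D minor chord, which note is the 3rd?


Minor triad = root + minor 3rd (3 semitones) + perfect 5th (7 semitones)
A triad on D stacks thirds, so the chord tones use letter names D-F-A
Root: D
Minor 3rd above D: F
Perfect 5th above D: A
The 3rd = F


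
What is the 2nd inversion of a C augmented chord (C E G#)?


Root position: C E G#
2nd inversion: move root and 3rd up an octave
Bass note: G#
Notes (bottom to top) = G# C E


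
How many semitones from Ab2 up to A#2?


Working:
Absolute semitone position = octave×12 + chromatic position
Ab2: 2×12 + 8 = 32
A#2: 2×12 + 10 = 34
Difference = 34 - 32 = 2
= 2 semitones


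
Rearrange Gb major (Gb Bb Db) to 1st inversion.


Working:
Root position: Gb Bb Db
1st inversion: move root up an octave
Bass note: Bb
Notes (bottom to top) = Bb Db Gb


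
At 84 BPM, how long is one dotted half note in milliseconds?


Working:
One quarter-note beat = 60000 / BPM = 60000 / 84 ms
Dotted half note = 3 × quarter note
Duration = 3 × 60000 / 84 = 180000 / 84
= 2142.9 ms


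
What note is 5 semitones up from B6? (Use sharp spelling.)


Let's work it out.
B6: chromatic position 11 in octave 6 → absolute = 6×12 + 11 = 83
Transpose up 5: 83 + 5 = 88
88 = 7×12 + 4 → E in octave 7
Result = E7


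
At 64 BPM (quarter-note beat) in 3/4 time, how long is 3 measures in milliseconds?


Working:
Quarter-note beat duration = 60000 / 64 ms
Beats per measure (3/4) = 3
One measure = 3 × 60000 / 64 = 180000 / 64 ms
3 measures = 3 × 180000 / 64 = 540000 / 64
= 8437.5 ms


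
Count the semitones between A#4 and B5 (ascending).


Reasoning:
Absolute semitone position = octave×12 + chromatic position
A#4: 4×12 + 10 = 58
B5: 5×12 + 11 = 71
Difference = 71 - 58 = 13
= 13 semitones


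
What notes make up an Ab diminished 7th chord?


Reasoning:
Diminished 7th chord = root + minor 3rd + diminished 5th + diminished 7th
Seventh chords stack in thirds, so the letter names are A-C-E-G
Root: Ab
Minor 3rd above Ab: Cb
Diminished 5th above Ab: Ebb
Diminished 7th above Ab: Gbb
Chord = Ab Cb Ebb Gbb


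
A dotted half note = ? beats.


Let's work it out.
Base half note = 2 beats
Dot 1 adds half the previous value: +1
One dotted half = 2 + 1 = 3
= 3 beats


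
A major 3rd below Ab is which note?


A 3rd spans 3 letter names, so from A we land on F
A major 3rd = 4 semitones below Ab
Spell F at that pitch: Fb
= Fb


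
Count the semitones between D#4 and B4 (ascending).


Step by step:
Absolute semitone position = octave×12 + chromatic position
D#4: 4×12 + 3 = 51
B4: 4×12 + 11 = 59
Difference = 59 - 51 = 8
= 8 semitones


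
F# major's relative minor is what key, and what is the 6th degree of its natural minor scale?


The relative minor shares the major's key signature and starts on its 6th degree
6th degree = a major 6th above the tonic; a major 6th above F# is D#
→ relative minor of F# major is D# minor
D# natural minor scale: D# E# F# G# A# B C#
= D# minor; 6th degree = B


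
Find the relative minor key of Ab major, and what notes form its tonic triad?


Solution.
The relative minor shares the major's key signature and starts on its 6th degree
6th degree = a major 6th above the tonic; a major 6th above Ab is F
→ relative minor of Ab major is F minor
Tonic triad of F minor = root + minor 3rd + perfect 5th = F Ab C
= F minor; triad = F Ab C


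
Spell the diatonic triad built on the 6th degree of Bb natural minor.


Step by step:
Bb natural minor scale: Bb C Db Eb F Gb Ab
Diatonic triad on degree 6 stacks scale notes 6, 1, 3: Gb Bb Db
Gb→Bb = 4 semitones; Gb→Db = 7 semitones → major triad
= Gb Bb Db (major)


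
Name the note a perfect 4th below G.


Step by step:
A 4th spans 4 letter names, so from G we land on D
A perfect 4th = 5 semitones below G
Spell D at that pitch: D
= D


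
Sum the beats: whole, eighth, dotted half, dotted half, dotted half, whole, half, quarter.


Beat values:
  whole = 4 beats
  eighth = 0.5 beats
  dotted half = 3 beats
  dotted half = 3 beats
  dotted half = 3 beats
  whole = 4 beats
  half = 2 beats
  quarter = 1 beat
Sum = 4 + 0.5 + 3 + 3 + 3 + 4 + 2 + 1
= 20.5 beats


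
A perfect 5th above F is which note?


Solution.
A 5th spans 5 letter names, so from F we land on C
A perfect 5th = 7 semitones above F
Spell C at that pitch: C
= C


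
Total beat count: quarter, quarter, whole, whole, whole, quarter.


Working:
Beat values:
  quarter = 1 beat
  quarter = 1 beat
  whole = 4 beats
  whole = 4 beats
  whole = 4 beats
  quarter = 1 beat
Sum = 1 + 1 + 4 + 4 + 4 + 1
= 15 beats


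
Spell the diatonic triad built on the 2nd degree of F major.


F major scale: F G A Bb C D E
Diatonic triad on degree 2 stacks scale notes 2, 4, 6: G Bb D
G→Bb = 3 semitones; G→D = 7 semitones → minor triad
= G Bb D (minor)


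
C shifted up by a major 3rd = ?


Solution.
major 3rd: 3 letter names, 4 semitones
Letter: C + 2 → E
Pitch: C + 4 semitones, spelled as an E → E
= E


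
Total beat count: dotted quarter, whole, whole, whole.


Let's work it out.
Beat values:
  dotted quarter = 1.5 beats
  whole = 4 beats
  whole = 4 beats
  whole = 4 beats
Sum = 1.5 + 4 + 4 + 4
= 13.5 beats


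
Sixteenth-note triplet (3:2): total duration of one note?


Reasoning:
Triplet: 3 notes occupy the space of 2 sixteenth notes
Space = 2 × 1/4 = 1/2 beats
Each triplet note = 1/2 / 3 = 1/6 beats
= 1/6 beats


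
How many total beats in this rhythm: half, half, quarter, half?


Beat values:
  half = 2 beats
  half = 2 beats
  quarter = 1 beat
  half = 2 beats
Sum = 2 + 2 + 1 + 2
= 7 beats


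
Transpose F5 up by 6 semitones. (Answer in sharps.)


Let's work it out.
F5: chromatic position 5 in octave 5 → absolute = 5×12 + 5 = 65
Transpose up 6: 65 + 6 = 71
71 = 5×12 + 11 → B in octave 5
Result = B5


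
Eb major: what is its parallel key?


Parallel keys share the same tonic but differ in mode
Eb major → parallel is Eb minor
= Eb minor


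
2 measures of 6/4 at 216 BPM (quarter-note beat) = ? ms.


Let's work it out.
Quarter-note beat duration = 60000 / 216 ms
Beats per measure (6/4) = 6
One measure = 6 × 60000 / 216 = 360000 / 216 ms
2 measures = 2 × 360000 / 216 = 720000 / 216
= 3333.3 ms


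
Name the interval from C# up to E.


Let's work it out.
Letter names: C → E spans 3 letter names → a 3rd
Semitones: C# → E = 3 half-steps
A 3rd of 3 semitones is a minor 3rd
= minor 3rd


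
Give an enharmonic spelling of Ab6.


Enharmonic notes sound the same pitch but are spelled with different letter names
Ab and G# name the same pitch class
= G#6


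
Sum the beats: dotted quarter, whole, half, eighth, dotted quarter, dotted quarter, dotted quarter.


Beat values:
  dotted quarter = 1.5 beats
  whole = 4 beats
  half = 2 beats
  eighth = 0.5 beats
  dotted quarter = 1.5 beats
  dotted quarter = 1.5 beats
  dotted quarter = 1.5 beats
Sum = 1.5 + 4 + 2 + 0.5 + 1.5 + 1.5 + 1.5
= 12.5 beats


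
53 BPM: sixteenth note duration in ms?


Working:
One quarter-note beat = 60000 / BPM = 60000 / 53 ms
Sixteenth note = 1/4 × quarter note
Duration = 1/4 × 60000 / 53 = 15000 / 53
= 283.0 ms


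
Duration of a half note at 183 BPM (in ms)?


Solution.
One quarter-note beat = 60000 / BPM = 60000 / 183 ms
Half note = 2 × quarter note
Duration = 2 × 60000 / 183 = 120000 / 183
= 655.7 ms


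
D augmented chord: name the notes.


Augmented triad = root + major 3rd (4 semitones) + augmented 5th (8 semitones)
A triad on D stacks thirds, so the chord tones use letter names D-F-A
Root: D
Major 3rd above D: F#
Augmented 5th above D: A#
Chord = D F# A#


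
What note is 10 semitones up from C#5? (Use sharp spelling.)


C#5: chromatic position 1 in octave 5 → absolute = 5×12 + 1 = 61
Transpose up 10: 61 + 10 = 71
71 = 5×12 + 11 → B in octave 5
Result = B5


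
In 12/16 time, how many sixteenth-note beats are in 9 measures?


Reasoning:
Time signature 12/16: the bottom number 16 means the sixteenth note gets one count
The top number 12 means 12 sixteenth-note beats per measure
Total = 12 × 9 measures
= 108 sixteenth-note beats


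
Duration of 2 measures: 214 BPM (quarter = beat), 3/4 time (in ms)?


Quarter-note beat duration = 60000 / 214 ms
Beats per measure (3/4) = 3
One measure = 3 × 60000 / 214 = 180000 / 214 ms
2 measures = 2 × 180000 / 214 = 360000 / 214
= 1682.2 ms


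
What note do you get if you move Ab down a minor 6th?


Solution.
minor 6th: 6 letter names, 8 semitones
Letter: A - 5 → C
Pitch: Ab - 8 semitones, spelled as a C → C
= C


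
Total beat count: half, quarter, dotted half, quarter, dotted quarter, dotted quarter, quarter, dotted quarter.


Solution.
Beat values:
  half = 2 beats
  quarter = 1 beat
  dotted half = 3 beats
  quarter = 1 beat
  dotted quarter = 1.5 beats
  dotted quarter = 1.5 beats
  quarter = 1 beat
  dotted quarter = 1.5 beats
Sum = 2 + 1 + 3 + 1 + 1.5 + 1.5 + 1 + 1.5
= 12.5 beats


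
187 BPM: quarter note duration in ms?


Let's work it out.
One quarter-note beat = 60000 / BPM = 60000 / 187 ms
Duration = 60000 / 187
= 320.9 ms


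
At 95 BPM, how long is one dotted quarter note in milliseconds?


Let's work it out.
One quarter-note beat = 60000 / BPM = 60000 / 95 ms
Dotted quarter note = 3/2 × quarter note
Duration = 3/2 × 60000 / 95 = 90000 / 95
= 947.4 ms


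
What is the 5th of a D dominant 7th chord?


Working:
Dominant 7th chord = root + major 3rd + perfect 5th + minor 7th
Seventh chords stack in thirds, so the letter names are D-F-A-C
Root: D
Major 3rd above D: F#
Perfect 5th above D: A
Minor 7th above D: C
The 5th = A


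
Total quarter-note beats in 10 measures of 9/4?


Solution.
Time signature 9/4: the bottom number 4 means the quarter note gets one count
The top number 9 means 9 quarter-note beats per measure
Total = 9 × 10 measures
= 90 quarter-note beats


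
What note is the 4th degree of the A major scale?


Major scale pattern: W-W-H-W-W-W-H (2-2-1-2-2-2-1 semitones)
Starting from A:
  A + 2 semitones → B
  B + 2 semitones → C#
  C# + 1 semitone → D
  D + 2 semitones → E
  E + 2 semitones → F#
  F# + 2 semitones → G#
  G# + 1 semitone → A
Scale: A B C# D E F# G#
Degree 4 = D


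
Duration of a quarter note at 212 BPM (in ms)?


Reasoning:
One quarter-note beat = 60000 / BPM = 60000 / 212 ms
Duration = 60000 / 212
= 283.0 ms


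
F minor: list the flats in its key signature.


Step by step:
Flat minor keys: A(0), D(1), G(2), C(3), F(4), Bb(5), Eb(6), Ab(7)
F minor has 4 flats
Order of flats: Bb Eb Ab Db Gb Cb Fb → first 4: Bb, Eb, Ab, Db
= Bb, Eb, Ab, Db


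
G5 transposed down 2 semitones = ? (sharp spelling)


Reasoning:
G5: chromatic position 7 in octave 5 → absolute = 5×12 + 7 = 67
Transpose down 2: 67 - 2 = 65
65 = 5×12 + 5 → F in octave 5
Result = F5


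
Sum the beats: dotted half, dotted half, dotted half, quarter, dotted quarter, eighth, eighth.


Step by step:
Beat values:
  dotted half = 3 beats
  dotted half = 3 beats
  dotted half = 3 beats
  quarter = 1 beat
  dotted quarter = 1.5 beats
  eighth = 0.5 beats
  eighth = 0.5 beats
Sum = 3 + 3 + 3 + 1 + 1.5 + 0.5 + 0.5
= 12.5 beats


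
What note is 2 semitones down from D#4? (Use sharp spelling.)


D#4: chromatic position 3 in octave 4 → absolute = 4×12 + 3 = 51
Transpose down 2: 51 - 2 = 49
49 = 4×12 + 1 → C# in octave 4
Result = C#4


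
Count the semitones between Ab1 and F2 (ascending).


Working:
Absolute semitone position = octave×12 + chromatic position
Ab1: 1×12 + 8 = 20
F2: 2×12 + 5 = 29
Difference = 29 - 20 = 9
= 9 semitones


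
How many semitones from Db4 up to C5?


Step by step:
Absolute semitone position = octave×12 + chromatic position
Db4: 4×12 + 1 = 49
C5: 5×12 + 0 = 60
Difference = 60 - 49 = 11
= 11 semitones


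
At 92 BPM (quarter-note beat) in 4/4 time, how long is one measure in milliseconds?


Let's work it out.
Quarter-note beat duration = 60000 / 92 ms
Beats per measure (4/4) = 4
One measure = 4 × 60000 / 92 = 240000 / 92 ms
= 2608.7 ms


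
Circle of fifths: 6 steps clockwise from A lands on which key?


Each clockwise step on the circle of fifths moves up a perfect 5th
From A: A → E → B → F#/Gb → Db → Ab → Eb
= Eb


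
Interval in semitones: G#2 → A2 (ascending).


Reasoning:
Absolute semitone position = octave×12 + chromatic position
G#2: 2×12 + 8 = 32
A2: 2×12 + 9 = 33
Difference = 33 - 32 = 1
= 1 semitone


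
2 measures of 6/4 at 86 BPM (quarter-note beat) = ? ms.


Quarter-note beat duration = 60000 / 86 ms
Beats per measure (6/4) = 6
One measure = 6 × 60000 / 86 = 360000 / 86 ms
2 measures = 2 × 360000 / 86 = 720000 / 86
= 8372.1 ms


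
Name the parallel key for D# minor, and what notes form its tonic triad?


Let's work it out.
Parallel keys share the same tonic but differ in mode
D# minor → parallel is D# major
Tonic triad of D# major = D# F## A#
= D# major; triad = D# F## A#


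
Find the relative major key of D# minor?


Let's work it out.
The relative major shares the key signature and is a minor 3rd above the minor tonic
A minor 3rd above D# is F#
→ relative major of D# minor is F# major
= F# major


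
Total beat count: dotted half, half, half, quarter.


Beat values:
  dotted half = 3 beats
  half = 2 beats
  half = 2 beats
  quarter = 1 beat
Sum = 3 + 2 + 2 + 1
= 8 beats


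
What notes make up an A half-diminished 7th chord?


Half-diminished 7th chord = root + minor 3rd + diminished 5th + minor 7th
Seventh chords stack in thirds, so the letter names are A-C-E-G
Root: A
Minor 3rd above A: C
Diminished 5th above A: Eb
Minor 7th above A: G
Chord = A C Eb G


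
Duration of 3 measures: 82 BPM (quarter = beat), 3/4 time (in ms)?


Step by step:
Quarter-note beat duration = 60000 / 82 ms
Beats per measure (3/4) = 3
One measure = 3 × 60000 / 82 = 180000 / 82 ms
3 measures = 3 × 180000 / 82 = 540000 / 82
= 6585.4 ms


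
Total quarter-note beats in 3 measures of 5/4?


Reasoning:
Time signature 5/4: the bottom number 4 means the quarter note gets one count
The top number 5 means 5 quarter-note beats per measure
Total = 5 × 3 measures
= 15 quarter-note beats


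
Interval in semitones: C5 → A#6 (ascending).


Solution.
Absolute semitone position = octave×12 + chromatic position
C5: 5×12 + 0 = 60
A#6: 6×12 + 10 = 82
Difference = 82 - 60 = 22
= 22 semitones


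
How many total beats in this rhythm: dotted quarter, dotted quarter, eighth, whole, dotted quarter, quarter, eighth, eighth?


Beat values:
  dotted quarter = 1.5 beats
  dotted quarter = 1.5 beats
  eighth = 0.5 beats
  whole = 4 beats
  dotted quarter = 1.5 beats
  quarter = 1 beat
  eighth = 0.5 beats
  eighth = 0.5 beats
Sum = 1.5 + 1.5 + 0.5 + 4 + 1.5 + 1 + 0.5 + 0.5
= 11 beats


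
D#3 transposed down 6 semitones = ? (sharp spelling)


Working:
D#3: chromatic position 3 in octave 3 → absolute = 3×12 + 3 = 39
Transpose down 6: 39 - 6 = 33
33 = 2×12 + 9 → A in octave 2
Result = A2


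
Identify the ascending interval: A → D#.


Reasoning:
Letter names: A → D spans 4 letter names → a 4th
Semitones: A → D# = 6 half-steps
A 4th of 6 semitones is an augmented 4th
= augmented 4th


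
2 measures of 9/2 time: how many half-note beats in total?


Solution.
Time signature 9/2: the bottom number 2 means the half note gets one count
The top number 9 means 9 half-note beats per measure
Total = 9 × 2 measures
= 18 half-note beats


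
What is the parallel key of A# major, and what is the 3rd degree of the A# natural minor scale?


Step by step:
Parallel keys share the same tonic but differ in mode
A# major → parallel is A# minor
A# natural minor scale: A# B# C# D# E# F# G#
= A# minor; 3rd degree = C#


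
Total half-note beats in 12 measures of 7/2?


Let's work it out.
Time signature 7/2: the bottom number 2 means the half note gets one count
The top number 7 means 7 half-note beats per measure
Total = 7 × 12 measures
= 84 half-note beats


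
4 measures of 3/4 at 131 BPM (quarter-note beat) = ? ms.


Reasoning:
Quarter-note beat duration = 60000 / 131 ms
Beats per measure (3/4) = 3
One measure = 3 × 60000 / 131 = 180000 / 131 ms
4 measures = 4 × 180000 / 131 = 720000 / 131
= 5496.2 ms


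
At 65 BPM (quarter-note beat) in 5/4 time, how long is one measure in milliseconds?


Let's work it out.
Quarter-note beat duration = 60000 / 65 ms
Beats per measure (5/4) = 5
One measure = 5 × 60000 / 65 = 300000 / 65 ms
= 4615.4 ms


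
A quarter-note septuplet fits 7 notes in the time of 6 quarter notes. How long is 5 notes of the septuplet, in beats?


Step by step:
Septuplet: 7 notes occupy the space of 6 quarter notes
Space = 6 × 1 = 6 beats
Each septuplet note = 6 / 7 = 6/7 beats
5 notes = 5 × 6/7 = 30/7
= 30/7 beats


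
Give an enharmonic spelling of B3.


Enharmonic notes sound the same pitch but are spelled with different letter names
B and Cb name the same pitch class
Octave numbers change at C, so B3 = Cb4
= Cb4


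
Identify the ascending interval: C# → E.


Working:
Letter names: C → E spans 3 letter names → a 3rd
Semitones: C# → E = 3 half-steps
A 3rd of 3 semitones is a minor 3rd
= minor 3rd


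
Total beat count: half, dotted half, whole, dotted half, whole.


Let's work it out.
Beat values:
  half = 2 beats
  dotted half = 3 beats
  whole = 4 beats
  dotted half = 3 beats
  whole = 4 beats
Sum = 2 + 3 + 4 + 3 + 4
= 16 beats


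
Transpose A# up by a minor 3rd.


minor 3rd: 3 letter names, 3 semitones
Letter: A + 2 → C
Pitch: A# + 3 semitones, spelled as a C → C#
= C#


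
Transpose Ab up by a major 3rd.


major 3rd: 3 letter names, 4 semitones
Letter: A + 2 → C
Pitch: Ab + 4 semitones, spelled as a C → C
= C


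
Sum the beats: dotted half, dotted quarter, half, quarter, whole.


Step by step:
Beat values:
  dotted half = 3 beats
  dotted quarter = 1.5 beats
  half = 2 beats
  quarter = 1 beat
  whole = 4 beats
Sum = 3 + 1.5 + 2 + 1 + 4
= 11.5 beats


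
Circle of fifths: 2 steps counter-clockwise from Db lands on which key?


Each counter-clockwise step moves down a perfect 5th (= up a perfect 4th)
From Db: Db → F#/Gb → B
= B


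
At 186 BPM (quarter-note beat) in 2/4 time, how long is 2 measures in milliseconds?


Working:
Quarter-note beat duration = 60000 / 186 ms
Beats per measure (2/4) = 2
One measure = 2 × 60000 / 186 = 120000 / 186 ms
2 measures = 2 × 120000 / 186 = 240000 / 186
= 1290.3 ms


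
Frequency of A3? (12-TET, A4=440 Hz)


Step by step:
f = 440 × 2^(n/12) where n = semitones from A4
A3: -12 semitones from A4
f = 440 × 2^(-12/12)
f = 220.00 Hz


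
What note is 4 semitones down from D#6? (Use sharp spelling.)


Working:
D#6: chromatic position 3 in octave 6 → absolute = 6×12 + 3 = 75
Transpose down 4: 75 - 4 = 71
71 = 5×12 + 11 → B in octave 5
Result = B5


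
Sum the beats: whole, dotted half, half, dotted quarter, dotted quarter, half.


Let's work it out.
Beat values:
  whole = 4 beats
  dotted half = 3 beats
  half = 2 beats
  dotted quarter = 1.5 beats
  dotted quarter = 1.5 beats
  half = 2 beats
Sum = 4 + 3 + 2 + 1.5 + 1.5 + 2
= 14 beats


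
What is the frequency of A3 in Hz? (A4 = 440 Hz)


Step by step:
f = 440 × 2^(n/12) where n = semitones from A4
A3: -12 semitones from A4
f = 440 × 2^(-12/12)
f = 220.00 Hz


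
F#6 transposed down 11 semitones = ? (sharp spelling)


Working:
F#6: chromatic position 6 in octave 6 → absolute = 6×12 + 6 = 78
Transpose down 11: 78 - 11 = 67
67 = 5×12 + 7 → G in octave 5
Result = G5


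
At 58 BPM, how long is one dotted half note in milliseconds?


Step by step:
One quarter-note beat = 60000 / BPM = 60000 / 58 ms
Dotted half note = 3 × quarter note
Duration = 3 × 60000 / 58 = 180000 / 58
= 3103.4 ms


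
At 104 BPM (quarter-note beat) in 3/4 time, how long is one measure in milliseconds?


Step by step:
Quarter-note beat duration = 60000 / 104 ms
Beats per measure (3/4) = 3
One measure = 3 × 60000 / 104 = 180000 / 104 ms
= 1730.8 ms


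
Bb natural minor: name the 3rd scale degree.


Working:
Natural minor scale pattern: W-H-W-W-H-W-W (2-1-2-2-1-2-2 semitones)
Starting from Bb:
  Bb + 2 semitones → C
  C + 1 semitone → Db
  Db + 2 semitones → Eb
  Eb + 2 semitones → F
  F + 1 semitone → Gb
  Gb + 2 semitones → Ab
  Ab + 2 semitones → Bb
Scale: Bb C Db Eb F Gb Ab
Degree 3 = Db


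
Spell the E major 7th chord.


Major 7th chord = root + major 3rd + perfect 5th + major 7th
Seventh chords stack in thirds, so the letter names are E-G-B-D
Root: E
Major 3rd above E: G#
Perfect 5th above E: B
Major 7th above E: D#
Chord = E G# B D#


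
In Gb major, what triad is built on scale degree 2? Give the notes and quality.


Step by step:
Gb major scale: Gb Ab Bb Cb Db Eb F
Diatonic triad on degree 2 stacks scale notes 2, 4, 6: Ab Cb Eb
Ab→Cb = 3 semitones; Ab→Eb = 7 semitones → minor triad
= Ab Cb Eb (minor)


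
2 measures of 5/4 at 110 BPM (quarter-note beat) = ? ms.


Reasoning:
Quarter-note beat duration = 60000 / 110 ms
Beats per measure (5/4) = 5
One measure = 5 × 60000 / 110 = 300000 / 110 ms
2 measures = 2 × 300000 / 110 = 600000 / 110
= 5454.5 ms


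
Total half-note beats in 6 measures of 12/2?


Reasoning:
Time signature 12/2: the bottom number 2 means the half note gets one count
The top number 12 means 12 half-note beats per measure
Total = 12 × 6 measures
= 72 half-note beats


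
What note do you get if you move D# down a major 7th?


Let's work it out.
major 7th: 7 letter names, 11 semitones
Letter: D - 6 → E
Pitch: D# - 11 semitones, spelled as an E → E
= E


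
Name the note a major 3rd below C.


Step by step:
A 3rd spans 3 letter names, so from C we land on A
A major 3rd = 4 semitones below C
Spell A at that pitch: Ab
= Ab


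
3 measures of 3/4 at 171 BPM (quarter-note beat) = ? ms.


Quarter-note beat duration = 60000 / 171 ms
Beats per measure (3/4) = 3
One measure = 3 × 60000 / 171 = 180000 / 171 ms
3 measures = 3 × 180000 / 171 = 540000 / 171
= 3157.9 ms


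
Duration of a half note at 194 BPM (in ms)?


Reasoning:
One quarter-note beat = 60000 / BPM = 60000 / 194 ms
Half note = 2 × quarter note
Duration = 2 × 60000 / 194 = 120000 / 194
= 618.6 ms


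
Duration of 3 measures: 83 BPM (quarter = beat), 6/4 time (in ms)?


Step by step:
Quarter-note beat duration = 60000 / 83 ms
Beats per measure (6/4) = 6
One measure = 6 × 60000 / 83 = 360000 / 83 ms
3 measures = 3 × 360000 / 83 = 1080000 / 83
= 13012.0 ms


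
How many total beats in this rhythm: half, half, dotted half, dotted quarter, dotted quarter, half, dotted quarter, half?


Reasoning:
Beat values:
  half = 2 beats
  half = 2 beats
  dotted half = 3 beats
  dotted quarter = 1.5 beats
  dotted quarter = 1.5 beats
  half = 2 beats
  dotted quarter = 1.5 beats
  half = 2 beats
Sum = 2 + 2 + 3 + 1.5 + 1.5 + 2 + 1.5 + 2
= 15.5 beats


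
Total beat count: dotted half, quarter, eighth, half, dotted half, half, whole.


Beat values:
  dotted half = 3 beats
  quarter = 1 beat
  eighth = 0.5 beats
  half = 2 beats
  dotted half = 3 beats
  half = 2 beats
  whole = 4 beats
Sum = 3 + 1 + 0.5 + 2 + 3 + 2 + 4
= 15.5 beats


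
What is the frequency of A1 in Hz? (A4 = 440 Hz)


f = 440 × 2^(n/12) where n = semitones from A4
A1: -36 semitones from A4
f = 440 × 2^(-36/12)
f = 55.00 Hz


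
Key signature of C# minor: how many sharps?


Solution.
Sharp minor keys follow the circle of fifths: A(0), E(1), B(2), F#(3), C#(4), G#(5), D#(6), A#(7)
C# minor has 4 sharps
Order of sharps: F# C# G# D# A# E# B# → first 4: F#, C#, G#, D#
= 4 sharps


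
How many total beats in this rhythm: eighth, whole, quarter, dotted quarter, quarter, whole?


Beat values:
  eighth = 0.5 beats
  whole = 4 beats
  quarter = 1 beat
  dotted quarter = 1.5 beats
  quarter = 1 beat
  whole = 4 beats
Sum = 0.5 + 4 + 1 + 1.5 + 1 + 4
= 12 beats


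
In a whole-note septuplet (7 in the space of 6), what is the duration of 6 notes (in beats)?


Reasoning:
Septuplet: 7 notes occupy the space of 6 whole notes
Space = 6 × 4 = 24 beats
Each septuplet note = 24 / 7 = 24/7 beats
6 notes = 6 × 24/7 = 144/7
= 144/7 beats


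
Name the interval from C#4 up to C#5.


Working:
Letter names: C → C spans 8 letter names → an octave
Semitones: C#4 → C#5 = 12 half-steps
An octave of 12 semitones is a perfect octave
= perfect octave


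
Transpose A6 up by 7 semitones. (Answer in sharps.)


Let's work it out.
A6: chromatic position 9 in octave 6 → absolute = 6×12 + 9 = 81
Transpose up 7: 81 + 7 = 88
88 = 7×12 + 4 → E in octave 7
Result = E7


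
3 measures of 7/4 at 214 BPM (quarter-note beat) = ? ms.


Quarter-note beat duration = 60000 / 214 ms
Beats per measure (7/4) = 7
One measure = 7 × 60000 / 214 = 420000 / 214 ms
3 measures = 3 × 420000 / 214 = 1260000 / 214
= 5887.9 ms


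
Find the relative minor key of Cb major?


Step by step:
The relative minor shares the major's key signature and starts on its 6th degree
6th degree = a major 6th above the tonic; a major 6th above Cb is Ab
→ relative minor of Cb major is Ab minor
= Ab minor


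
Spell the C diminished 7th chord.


Diminished 7th chord = root + minor 3rd + diminished 5th + diminished 7th
Seventh chords stack in thirds, so the letter names are C-E-G-B
Root: C
Minor 3rd above C: Eb
Diminished 5th above C: Gb
Diminished 7th above C: Bbb
Chord = C Eb Gb Bbb


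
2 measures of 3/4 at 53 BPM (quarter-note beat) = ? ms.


Let's work it out.
Quarter-note beat duration = 60000 / 53 ms
Beats per measure (3/4) = 3
One measure = 3 × 60000 / 53 = 180000 / 53 ms
2 measures = 2 × 180000 / 53 = 360000 / 53
= 6792.5 ms


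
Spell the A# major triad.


Solution.
Major triad = root + major 3rd (4 semitones) + perfect 5th (7 semitones)
A triad on A# stacks thirds, so the chord tones use letter names A-C-E
Root: A#
Major 3rd above A#: C##
Perfect 5th above A#: E#
Chord = A# C## E#


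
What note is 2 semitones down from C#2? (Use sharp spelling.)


C#2: chromatic position 1 in octave 2 → absolute = 2×12 + 1 = 25
Transpose down 2: 25 - 2 = 23
23 = 1×12 + 11 → B in octave 1
Result = B1


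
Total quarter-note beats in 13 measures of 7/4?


Let's work it out.
Time signature 7/4: the bottom number 4 means the quarter note gets one count
The top number 7 means 7 quarter-note beats per measure
Total = 7 × 13 measures
= 91 quarter-note beats


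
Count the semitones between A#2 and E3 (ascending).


Solution.
Absolute semitone position = octave×12 + chromatic position
A#2: 2×12 + 10 = 34
E3: 3×12 + 4 = 40
Difference = 40 - 34 = 6
= 6 semitones


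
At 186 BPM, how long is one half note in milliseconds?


Reasoning:
One quarter-note beat = 60000 / BPM = 60000 / 186 ms
Half note = 2 × quarter note
Duration = 2 × 60000 / 186 = 120000 / 186
= 645.2 ms


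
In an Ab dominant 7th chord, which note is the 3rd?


Dominant 7th chord = root + major 3rd + perfect 5th + minor 7th
Seventh chords stack in thirds, so the letter names are A-C-E-G
Root: Ab
Major 3rd above Ab: C
Perfect 5th above Ab: Eb
Minor 7th above Ab: Gb
The 3rd = C


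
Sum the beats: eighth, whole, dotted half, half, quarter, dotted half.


Beat values:
  eighth = 0.5 beats
  whole = 4 beats
  dotted half = 3 beats
  half = 2 beats
  quarter = 1 beat
  dotted half = 3 beats
Sum = 0.5 + 4 + 3 + 2 + 1 + 3
= 13.5 beats


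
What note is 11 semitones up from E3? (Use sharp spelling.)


Step by step:
E3: chromatic position 4 in octave 3 → absolute = 3×12 + 4 = 40
Transpose up 11: 40 + 11 = 51
51 = 4×12 + 3 → D# in octave 4
Result = D#4


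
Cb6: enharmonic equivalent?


Reasoning:
Enharmonic notes sound the same pitch but are spelled with different letter names
Cb and B name the same pitch class
Octave numbers change at C, so Cb6 = B5
= B5


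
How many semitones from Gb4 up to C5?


Working:
Absolute semitone position = octave×12 + chromatic position
Gb4: 4×12 + 6 = 54
C5: 5×12 + 0 = 60
Difference = 60 - 54 = 6
= 6 semitones


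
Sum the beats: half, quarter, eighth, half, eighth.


Working:
Beat values:
  half = 2 beats
  quarter = 1 beat
  eighth = 0.5 beats
  half = 2 beats
  eighth = 0.5 beats
Sum = 2 + 1 + 0.5 + 2 + 0.5
= 6 beats


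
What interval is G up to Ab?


Letter names: G → A spans 2 letter names → a 2nd
Semitones: G → Ab = 1 half-step
A 2nd of 1 semitone is a minor 2nd
= minor 2nd


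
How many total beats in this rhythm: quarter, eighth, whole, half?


Let's work it out.
Beat values:
  quarter = 1 beat
  eighth = 0.5 beats
  whole = 4 beats
  half = 2 beats
Sum = 1 + 0.5 + 4 + 2
= 7.5 beats


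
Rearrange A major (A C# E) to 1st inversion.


Working:
Root position: A C# E
1st inversion: move root up an octave
Bass note: C#
Notes (bottom to top) = C# E A


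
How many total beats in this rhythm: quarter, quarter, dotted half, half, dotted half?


Let's work it out.
Beat values:
  quarter = 1 beat
  quarter = 1 beat
  dotted half = 3 beats
  half = 2 beats
  dotted half = 3 beats
Sum = 1 + 1 + 3 + 2 + 3
= 10 beats


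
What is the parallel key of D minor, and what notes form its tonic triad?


Parallel keys share the same tonic but differ in mode
D minor → parallel is D major
Tonic triad of D major = D F# A
= D major; triad = D F# A


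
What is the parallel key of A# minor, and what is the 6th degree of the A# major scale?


Step by step:
Parallel keys share the same tonic but differ in mode
A# minor → parallel is A# major
A# major scale: A# B# C## D# E# F## G##
= A# major; 6th degree = F##


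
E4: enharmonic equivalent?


Enharmonic notes sound the same pitch but are spelled with different letter names
E and Fb name the same pitch class
= Fb4


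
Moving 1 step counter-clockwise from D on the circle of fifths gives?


Solution.
Each counter-clockwise step moves down a perfect 5th (= up a perfect 4th)
From D: D → G
= G


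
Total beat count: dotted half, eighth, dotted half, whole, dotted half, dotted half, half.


Solution.
Beat values:
  dotted half = 3 beats
  eighth = 0.5 beats
  dotted half = 3 beats
  whole = 4 beats
  dotted half = 3 beats
  dotted half = 3 beats
  half = 2 beats
Sum = 3 + 0.5 + 3 + 4 + 3 + 3 + 2
= 18.5 beats


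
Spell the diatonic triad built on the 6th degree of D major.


Working:
D major scale: D E F# G A B C#
Diatonic triad on degree 6 stacks scale notes 6, 1, 3: B D F#
B→D = 3 semitones; B→F# = 7 semitones → minor triad
= B D F# (minor)


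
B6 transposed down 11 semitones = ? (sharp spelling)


Reasoning:
B6: chromatic position 11 in octave 6 → absolute = 6×12 + 11 = 83
Transpose down 11: 83 - 11 = 72
72 = 6×12 + 0 → C in octave 6
Result = C6


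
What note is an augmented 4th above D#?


Solution.
A 4th spans 4 letter names, so from D we land on G
An augmented 4th = 6 semitones above D#
Spell G at that pitch: G##
= G##


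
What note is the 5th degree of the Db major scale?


Reasoning:
Major scale pattern: W-W-H-W-W-W-H (2-2-1-2-2-2-1 semitones)
Starting from Db:
  Db + 2 semitones → Eb
  Eb + 2 semitones → F
  F + 1 semitone → Gb
  Gb + 2 semitones → Ab
  Ab + 2 semitones → Bb
  Bb + 2 semitones → C
  C + 1 semitone → Db
Scale: Db Eb F Gb Ab Bb C
Degree 5 = Ab


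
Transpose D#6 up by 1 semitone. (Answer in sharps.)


Working:
D#6: chromatic position 3 in octave 6 → absolute = 6×12 + 3 = 75
Transpose up 1: 75 + 1 = 76
76 = 6×12 + 4 → E in octave 6
Result = E6


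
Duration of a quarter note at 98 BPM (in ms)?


One quarter-note beat = 60000 / BPM = 60000 / 98 ms
Duration = 60000 / 98
= 612.2 ms


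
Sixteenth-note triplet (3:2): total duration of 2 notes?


Let's work it out.
Triplet: 3 notes occupy the space of 2 sixteenth notes
Space = 2 × 1/4 = 1/2 beats
Each triplet note = 1/2 / 3 = 1/6 beats
2 notes = 2 × 1/6 = 1/3
= 1/3 beats


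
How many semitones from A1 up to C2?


Let's work it out.
Absolute semitone position = octave×12 + chromatic position
A1: 1×12 + 9 = 21
C2: 2×12 + 0 = 24
Difference = 24 - 21 = 3
= 3 semitones


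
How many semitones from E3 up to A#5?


Absolute semitone position = octave×12 + chromatic position
E3: 3×12 + 4 = 40
A#5: 5×12 + 10 = 70
Difference = 70 - 40 = 30
= 30 semitones


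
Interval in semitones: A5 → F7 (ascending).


Absolute semitone position = octave×12 + chromatic position
A5: 5×12 + 9 = 69
F7: 7×12 + 5 = 89
Difference = 89 - 69 = 20
= 20 semitones


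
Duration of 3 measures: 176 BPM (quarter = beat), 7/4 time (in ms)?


Solution.
Quarter-note beat duration = 60000 / 176 ms
Beats per measure (7/4) = 7
One measure = 7 × 60000 / 176 = 420000 / 176 ms
3 measures = 3 × 420000 / 176 = 1260000 / 176
= 7159.1 ms


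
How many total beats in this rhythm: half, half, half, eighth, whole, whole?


Step by step:
Beat values:
  half = 2 beats
  half = 2 beats
  half = 2 beats
  eighth = 0.5 beats
  whole = 4 beats
  whole = 4 beats
Sum = 2 + 2 + 2 + 0.5 + 4 + 4
= 14.5 beats


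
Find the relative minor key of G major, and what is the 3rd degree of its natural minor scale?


Working:
The relative minor shares the major's key signature and starts on its 6th degree
6th degree = a major 6th above the tonic; a major 6th above G is E
→ relative minor of G major is E minor
E natural minor scale: E F# G A B C D
= E minor; 3rd degree = G


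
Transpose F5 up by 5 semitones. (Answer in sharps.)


Working:
F5: chromatic position 5 in octave 5 → absolute = 5×12 + 5 = 65
Transpose up 5: 65 + 5 = 70
70 = 5×12 + 10 → A# in octave 5
Result = A#5


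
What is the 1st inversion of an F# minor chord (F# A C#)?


Step by step:
Root position: F# A C#
1st inversion: move root up an octave
Bass note: A
Notes (bottom to top) = A C# F#


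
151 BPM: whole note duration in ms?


Solution.
One quarter-note beat = 60000 / BPM = 60000 / 151 ms
Whole note = 4 × quarter note
Duration = 4 × 60000 / 151 = 240000 / 151
= 1589.4 ms


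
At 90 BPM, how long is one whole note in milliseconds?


One quarter-note beat = 60000 / BPM = 60000 / 90 ms
Whole note = 4 × quarter note
Duration = 4 × 60000 / 90 = 240000 / 90
= 2666.7 ms


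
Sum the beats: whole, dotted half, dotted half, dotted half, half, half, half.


Beat values:
  whole = 4 beats
  dotted half = 3 beats
  dotted half = 3 beats
  dotted half = 3 beats
  half = 2 beats
  half = 2 beats
  half = 2 beats
Sum = 4 + 3 + 3 + 3 + 2 + 2 + 2
= 19 beats


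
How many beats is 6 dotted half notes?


Reasoning:
Base half note = 2 beats
Dot 1 adds half the previous value: +1
One dotted half = 2 + 1 = 3
6 of them = 6 × 3 = 18
= 18 beats


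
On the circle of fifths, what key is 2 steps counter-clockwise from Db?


Step by step:
Each counter-clockwise step moves down a perfect 5th (= up a perfect 4th)
From Db: Db → F#/Gb → B
= B


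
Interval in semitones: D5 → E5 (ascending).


Solution.
Absolute semitone position = octave×12 + chromatic position
D5: 5×12 + 2 = 62
E5: 5×12 + 4 = 64
Difference = 64 - 62 = 2
= 2 semitones


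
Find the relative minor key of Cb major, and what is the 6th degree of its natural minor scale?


Step by step:
The relative minor shares the major's key signature and starts on its 6th degree
6th degree = a major 6th above the tonic; a major 6th above Cb is Ab
→ relative minor of Cb major is Ab minor
Ab natural minor scale: Ab Bb Cb Db Eb Fb Gb
= Ab minor; 6th degree = Fb


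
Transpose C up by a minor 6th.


Step by step:
minor 6th: 6 letter names, 8 semitones
Letter: C + 5 → A
Pitch: C + 8 semitones, spelled as an A → Ab
= Ab


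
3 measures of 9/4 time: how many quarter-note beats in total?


Time signature 9/4: the bottom number 4 means the quarter note gets one count
The top number 9 means 9 quarter-note beats per measure
Total = 9 × 3 measures
= 27 quarter-note beats


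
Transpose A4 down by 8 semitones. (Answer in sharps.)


Solution.
A4: chromatic position 9 in octave 4 → absolute = 4×12 + 9 = 57
Transpose down 8: 57 - 8 = 49
49 = 4×12 + 1 → C# in octave 4
Result = C#4


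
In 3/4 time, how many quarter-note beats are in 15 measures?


Working:
Time signature 3/4: the bottom number 4 means the quarter note gets one count
The top number 3 means 3 quarter-note beats per measure
Total = 3 × 15 measures
= 45 quarter-note beats
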